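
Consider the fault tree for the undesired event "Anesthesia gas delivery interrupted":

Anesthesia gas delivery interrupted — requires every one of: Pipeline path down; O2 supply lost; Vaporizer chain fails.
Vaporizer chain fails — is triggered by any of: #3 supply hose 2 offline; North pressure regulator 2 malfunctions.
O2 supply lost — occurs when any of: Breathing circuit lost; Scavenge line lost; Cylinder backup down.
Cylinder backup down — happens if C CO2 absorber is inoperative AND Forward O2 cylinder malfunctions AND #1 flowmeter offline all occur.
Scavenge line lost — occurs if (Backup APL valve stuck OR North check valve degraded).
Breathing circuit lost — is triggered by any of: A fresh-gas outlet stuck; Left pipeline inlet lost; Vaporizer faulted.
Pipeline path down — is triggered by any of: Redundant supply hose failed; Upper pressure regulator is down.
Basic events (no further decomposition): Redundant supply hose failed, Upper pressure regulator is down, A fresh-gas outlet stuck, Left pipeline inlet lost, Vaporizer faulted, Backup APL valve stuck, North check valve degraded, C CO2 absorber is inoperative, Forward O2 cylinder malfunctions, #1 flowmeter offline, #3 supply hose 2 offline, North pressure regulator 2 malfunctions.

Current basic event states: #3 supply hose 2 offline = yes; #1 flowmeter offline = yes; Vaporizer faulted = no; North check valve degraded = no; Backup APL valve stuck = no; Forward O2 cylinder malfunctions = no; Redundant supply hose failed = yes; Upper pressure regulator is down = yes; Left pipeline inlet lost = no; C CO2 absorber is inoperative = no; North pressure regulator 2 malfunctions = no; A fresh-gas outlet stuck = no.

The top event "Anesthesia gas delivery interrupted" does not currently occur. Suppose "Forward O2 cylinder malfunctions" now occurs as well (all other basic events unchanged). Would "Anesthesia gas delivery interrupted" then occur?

No

Counterfactual: set "Forward O2 cylinder malfunctions" to occurred.
Pipeline path down [OR]: Redundant supply hose failed=occurs, Upper pressure regulator is down=occurs → at least one input occurs → occurs.
Breathing circuit lost [OR]: A fresh-gas outlet stuck=not, Left pipeline inlet lost=not, Vaporizer faulted=not → no input occurs → does not occur.
Scavenge line lost [OR]: Backup APL valve stuck=not, North check valve degraded=not → no input occurs → does not occur.
Cylinder backup down [AND]: C CO2 absorber is inoperative=not, Forward O2 cylinder malfunctions=occurs, #1 flowmeter offline=occurs → not all inputs occur → does not occur.
O2 supply lost [OR]: Breathing circuit lost=not, Scavenge line lost=not, Cylinder backup down=not → no input occurs → does not occur.
Vaporizer chain fails [OR]: #3 supply hose 2 offline=occurs, North pressure regulator 2 malfunctions=not → at least one input occurs → occurs.
Anesthesia gas delivery interrupted [AND]: Pipeline path down=occurs, O2 supply lost=not, Vaporizer chain fails=occurs → not all inputs occur → does not occur.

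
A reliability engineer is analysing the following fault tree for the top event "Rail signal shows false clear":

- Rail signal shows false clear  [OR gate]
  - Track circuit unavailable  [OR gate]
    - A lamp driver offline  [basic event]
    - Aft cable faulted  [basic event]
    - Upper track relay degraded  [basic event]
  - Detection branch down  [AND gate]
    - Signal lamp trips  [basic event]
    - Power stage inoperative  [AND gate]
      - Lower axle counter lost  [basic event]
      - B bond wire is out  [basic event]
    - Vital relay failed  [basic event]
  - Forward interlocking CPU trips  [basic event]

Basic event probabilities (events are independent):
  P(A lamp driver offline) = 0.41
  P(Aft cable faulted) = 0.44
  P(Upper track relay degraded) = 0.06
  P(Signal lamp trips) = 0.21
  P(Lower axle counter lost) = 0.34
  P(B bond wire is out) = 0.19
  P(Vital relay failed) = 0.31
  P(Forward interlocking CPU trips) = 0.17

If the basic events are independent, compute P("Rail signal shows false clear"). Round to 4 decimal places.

P(Track circuit unavailable) [OR] = 1 − (1−0.41) × (1−0.44) × (1−0.06) = 0.689424
P(Power stage inoperative) [AND] = 0.34 × 0.19 = 0.064600
P(Detection branch down) [AND] = 0.21 × 0.064600 × 0.31 = 0.004205
P(Rail signal shows false clear) [OR] = 1 − (1−0.689424) × (1−0.004205) × (1−0.17) = 0.743306
Rounded to 4 decimal places: P(Rail signal shows false clear) ≈ 0.7433.

0.7433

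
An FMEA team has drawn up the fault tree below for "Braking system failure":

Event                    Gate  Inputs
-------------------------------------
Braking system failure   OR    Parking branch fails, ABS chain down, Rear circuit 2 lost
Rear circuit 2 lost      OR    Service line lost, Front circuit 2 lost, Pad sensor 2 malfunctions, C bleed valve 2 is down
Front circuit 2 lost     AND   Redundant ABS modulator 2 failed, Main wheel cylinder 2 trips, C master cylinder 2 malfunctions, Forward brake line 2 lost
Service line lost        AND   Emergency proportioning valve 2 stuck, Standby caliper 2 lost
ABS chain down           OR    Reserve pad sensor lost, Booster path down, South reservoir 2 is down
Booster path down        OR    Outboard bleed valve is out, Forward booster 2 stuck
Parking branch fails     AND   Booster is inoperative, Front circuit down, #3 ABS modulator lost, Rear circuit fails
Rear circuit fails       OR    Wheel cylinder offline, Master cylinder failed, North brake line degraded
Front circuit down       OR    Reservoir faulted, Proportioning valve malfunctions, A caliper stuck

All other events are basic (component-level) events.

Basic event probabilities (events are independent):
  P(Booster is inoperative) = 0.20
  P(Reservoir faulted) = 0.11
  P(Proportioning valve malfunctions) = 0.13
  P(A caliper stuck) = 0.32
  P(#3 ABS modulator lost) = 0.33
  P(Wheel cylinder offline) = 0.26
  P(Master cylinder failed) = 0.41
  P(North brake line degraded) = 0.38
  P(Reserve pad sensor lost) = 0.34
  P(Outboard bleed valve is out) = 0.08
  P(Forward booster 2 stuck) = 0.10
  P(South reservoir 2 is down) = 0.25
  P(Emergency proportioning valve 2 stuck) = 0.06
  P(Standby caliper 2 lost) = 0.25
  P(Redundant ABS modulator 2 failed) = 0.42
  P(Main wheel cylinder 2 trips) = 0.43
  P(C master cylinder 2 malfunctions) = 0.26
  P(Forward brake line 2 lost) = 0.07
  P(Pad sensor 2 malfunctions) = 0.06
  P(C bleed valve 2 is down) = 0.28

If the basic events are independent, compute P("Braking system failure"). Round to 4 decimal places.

0.7339

P(Front circuit down) [OR] = 1 − (1−0.11) × (1−0.13) × (1−0.32) = 0.473476
P(Rear circuit fails) [OR] = 1 − (1−0.26) × (1−0.41) × (1−0.38) = 0.729308
P(Parking branch fails) [AND] = 0.20 × 0.473476 × 0.33 × 0.729308 = 0.022790
P(Booster path down) [OR] = 1 − (1−0.08) × (1−0.10) = 0.172000
P(ABS chain down) [OR] = 1 − (1−0.34) × (1−0.172000) × (1−0.25) = 0.590140
P(Service line lost) [AND] = 0.06 × 0.25 = 0.015000
P(Front circuit 2 lost) [AND] = 0.42 × 0.43 × 0.26 × 0.07 = 0.003287
P(Rear circuit 2 lost) [OR] = 1 − (1−0.015000) × (1−0.003287) × (1−0.06) × (1−0.28) = 0.335543
P(Braking system failure) [OR] = 1 − (1−0.022790) × (1−0.590140) × (1−0.335543) = 0.733872
Rounded to 4 decimal places: P(Braking system failure) ≈ 0.7339.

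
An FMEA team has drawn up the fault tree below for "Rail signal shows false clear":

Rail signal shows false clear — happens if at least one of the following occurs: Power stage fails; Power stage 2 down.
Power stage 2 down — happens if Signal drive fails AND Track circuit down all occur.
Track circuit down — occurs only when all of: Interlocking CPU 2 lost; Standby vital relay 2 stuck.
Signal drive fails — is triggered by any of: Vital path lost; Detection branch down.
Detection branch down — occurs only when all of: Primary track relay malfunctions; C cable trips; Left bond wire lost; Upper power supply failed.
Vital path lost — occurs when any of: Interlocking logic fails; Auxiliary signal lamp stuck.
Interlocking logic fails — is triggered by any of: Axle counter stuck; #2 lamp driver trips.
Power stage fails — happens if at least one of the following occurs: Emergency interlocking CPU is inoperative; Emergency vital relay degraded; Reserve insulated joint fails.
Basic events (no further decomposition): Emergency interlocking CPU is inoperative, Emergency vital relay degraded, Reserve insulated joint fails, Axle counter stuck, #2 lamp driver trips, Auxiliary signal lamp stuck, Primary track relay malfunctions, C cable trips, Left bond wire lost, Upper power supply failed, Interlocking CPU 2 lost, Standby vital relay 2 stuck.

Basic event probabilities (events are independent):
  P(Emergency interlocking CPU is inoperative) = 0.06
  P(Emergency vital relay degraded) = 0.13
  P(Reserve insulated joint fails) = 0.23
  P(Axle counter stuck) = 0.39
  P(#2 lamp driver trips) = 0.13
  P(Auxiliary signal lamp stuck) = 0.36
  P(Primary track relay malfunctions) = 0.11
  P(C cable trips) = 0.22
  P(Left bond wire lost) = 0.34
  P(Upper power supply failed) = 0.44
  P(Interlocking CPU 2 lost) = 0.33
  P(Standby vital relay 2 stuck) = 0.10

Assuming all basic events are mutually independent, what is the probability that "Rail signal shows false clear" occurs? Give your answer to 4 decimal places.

0.3840

P(Power stage fails) [OR] = 1 − (1−0.06) × (1−0.13) × (1−0.23) = 0.370294
P(Interlocking logic fails) [OR] = 1 − (1−0.39) × (1−0.13) = 0.469300
P(Vital path lost) [OR] = 1 − (1−0.469300) × (1−0.36) = 0.660352
P(Detection branch down) [AND] = 0.11 × 0.22 × 0.34 × 0.44 = 0.003620
P(Signal drive fails) [OR] = 1 − (1−0.660352) × (1−0.003620) = 0.661582
P(Track circuit down) [AND] = 0.33 × 0.10 = 0.033000
P(Power stage 2 down) [AND] = 0.661582 × 0.033000 = 0.021832
P(Rail signal shows false clear) [OR] = 1 − (1−0.370294) × (1−0.021832) = 0.384042
Rounded to 4 decimal places: P(Rail signal shows false clear) ≈ 0.3840.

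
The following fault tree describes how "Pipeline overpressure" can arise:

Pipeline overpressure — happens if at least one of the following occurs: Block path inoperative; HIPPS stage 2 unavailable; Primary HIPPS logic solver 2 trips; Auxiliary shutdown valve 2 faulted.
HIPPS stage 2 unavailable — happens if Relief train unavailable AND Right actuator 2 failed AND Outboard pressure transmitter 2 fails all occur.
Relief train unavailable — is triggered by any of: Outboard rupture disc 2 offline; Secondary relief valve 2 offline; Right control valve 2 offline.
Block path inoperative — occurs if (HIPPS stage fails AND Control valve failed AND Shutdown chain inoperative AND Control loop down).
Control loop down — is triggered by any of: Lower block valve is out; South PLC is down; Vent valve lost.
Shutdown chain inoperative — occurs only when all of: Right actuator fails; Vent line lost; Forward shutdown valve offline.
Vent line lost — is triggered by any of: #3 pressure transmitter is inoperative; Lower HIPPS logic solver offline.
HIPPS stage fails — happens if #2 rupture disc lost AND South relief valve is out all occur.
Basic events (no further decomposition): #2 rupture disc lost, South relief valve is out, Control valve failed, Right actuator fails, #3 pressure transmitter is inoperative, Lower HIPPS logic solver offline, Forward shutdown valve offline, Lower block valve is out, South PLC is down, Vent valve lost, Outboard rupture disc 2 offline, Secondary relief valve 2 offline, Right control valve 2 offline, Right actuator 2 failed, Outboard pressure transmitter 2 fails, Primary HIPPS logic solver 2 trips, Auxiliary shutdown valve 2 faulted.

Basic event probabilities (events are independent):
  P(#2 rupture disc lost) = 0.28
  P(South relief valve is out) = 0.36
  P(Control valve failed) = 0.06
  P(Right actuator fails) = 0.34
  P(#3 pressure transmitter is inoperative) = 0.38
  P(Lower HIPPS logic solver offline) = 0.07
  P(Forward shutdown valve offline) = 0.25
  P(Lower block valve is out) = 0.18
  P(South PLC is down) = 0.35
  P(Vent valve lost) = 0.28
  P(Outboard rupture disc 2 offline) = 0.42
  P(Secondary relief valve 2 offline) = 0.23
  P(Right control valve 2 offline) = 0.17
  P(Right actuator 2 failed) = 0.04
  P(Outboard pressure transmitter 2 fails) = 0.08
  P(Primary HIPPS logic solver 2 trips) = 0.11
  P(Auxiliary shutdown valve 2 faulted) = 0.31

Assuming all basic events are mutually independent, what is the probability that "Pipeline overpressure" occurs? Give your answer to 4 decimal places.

0.3872

P(HIPPS stage fails) [AND] = 0.28 × 0.36 = 0.100800
P(Vent line lost) [OR] = 1 − (1−0.38) × (1−0.07) = 0.423400
P(Shutdown chain inoperative) [AND] = 0.34 × 0.423400 × 0.25 = 0.035989
P(Control loop down) [OR] = 1 − (1−0.18) × (1−0.35) × (1−0.28) = 0.616240
P(Block path inoperative) [AND] = 0.100800 × 0.06 × 0.035989 × 0.616240 = 0.000134
P(Relief train unavailable) [OR] = 1 − (1−0.42) × (1−0.23) × (1−0.17) = 0.629322
P(HIPPS stage 2 unavailable) [AND] = 0.629322 × 0.04 × 0.08 = 0.002014
P(Pipeline overpressure) [OR] = 1 − (1−0.000134) × (1−0.002014) × (1−0.11) × (1−0.31) = 0.387219
Rounded to 4 decimal places: P(Pipeline overpressure) ≈ 0.3872.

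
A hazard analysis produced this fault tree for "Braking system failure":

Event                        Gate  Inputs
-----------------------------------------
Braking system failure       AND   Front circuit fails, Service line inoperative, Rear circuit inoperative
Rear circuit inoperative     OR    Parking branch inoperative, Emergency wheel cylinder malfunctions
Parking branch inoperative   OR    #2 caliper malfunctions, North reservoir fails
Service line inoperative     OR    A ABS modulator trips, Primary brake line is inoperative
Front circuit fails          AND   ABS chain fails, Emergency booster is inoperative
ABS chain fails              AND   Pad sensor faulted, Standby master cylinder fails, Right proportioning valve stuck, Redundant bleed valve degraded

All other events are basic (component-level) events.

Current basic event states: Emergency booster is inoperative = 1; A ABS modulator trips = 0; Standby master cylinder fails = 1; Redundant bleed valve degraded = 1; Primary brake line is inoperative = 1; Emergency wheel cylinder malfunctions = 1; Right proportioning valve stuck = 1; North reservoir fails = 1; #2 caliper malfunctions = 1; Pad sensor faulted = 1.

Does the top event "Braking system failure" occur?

ABS chain fails [AND]: Pad sensor faulted=occurs, Standby master cylinder fails=occurs, Right proportioning valve stuck=occurs, Redundant bleed valve degraded=occurs → all inputs occur → occurs.
Front circuit fails [AND]: ABS chain fails=occurs, Emergency booster is inoperative=occurs → all inputs occur → occurs.
Service line inoperative [OR]: A ABS modulator trips=not, Primary brake line is inoperative=occurs → at least one input occurs → occurs.
Parking branch inoperative [OR]: #2 caliper malfunctions=occurs, North reservoir fails=occurs → at least one input occurs → occurs.
Rear circuit inoperative [OR]: Parking branch inoperative=occurs, Emergency wheel cylinder malfunctions=occurs → at least one input occurs → occurs.
Braking system failure [AND]: Front circuit fails=occurs, Service line inoperative=occurs, Rear circuit inoperative=occurs → all inputs occur → occurs.

Yes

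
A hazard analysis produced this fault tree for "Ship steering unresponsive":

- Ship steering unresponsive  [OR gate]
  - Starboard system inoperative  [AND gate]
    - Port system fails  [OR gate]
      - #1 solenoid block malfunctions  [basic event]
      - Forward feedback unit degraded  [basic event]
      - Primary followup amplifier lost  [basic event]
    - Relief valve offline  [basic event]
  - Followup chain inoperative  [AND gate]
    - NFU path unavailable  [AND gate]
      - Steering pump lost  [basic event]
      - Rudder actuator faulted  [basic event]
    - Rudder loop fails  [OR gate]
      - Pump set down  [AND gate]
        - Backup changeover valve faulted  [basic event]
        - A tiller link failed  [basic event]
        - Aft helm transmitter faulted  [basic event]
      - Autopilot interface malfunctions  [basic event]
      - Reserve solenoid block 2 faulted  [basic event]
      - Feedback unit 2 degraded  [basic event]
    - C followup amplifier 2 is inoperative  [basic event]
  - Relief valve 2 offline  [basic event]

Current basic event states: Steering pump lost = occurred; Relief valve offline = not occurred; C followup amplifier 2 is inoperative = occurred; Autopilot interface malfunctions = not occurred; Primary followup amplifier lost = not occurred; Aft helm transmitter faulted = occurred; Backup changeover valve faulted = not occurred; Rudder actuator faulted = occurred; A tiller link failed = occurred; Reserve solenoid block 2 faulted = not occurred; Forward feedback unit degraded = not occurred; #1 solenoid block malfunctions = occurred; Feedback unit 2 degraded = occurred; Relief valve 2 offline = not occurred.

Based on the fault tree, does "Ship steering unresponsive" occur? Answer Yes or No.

Yes

Port system fails [OR]: #1 solenoid block malfunctions=occurs, Forward feedback unit degraded=not, Primary followup amplifier lost=not → at least one input occurs → occurs.
Starboard system inoperative [AND]: Port system fails=occurs, Relief valve offline=not → not all inputs occur → does not occur.
NFU path unavailable [AND]: Steering pump lost=occurs, Rudder actuator faulted=occurs → all inputs occur → occurs.
Pump set down [AND]: Backup changeover valve faulted=not, A tiller link failed=occurs, Aft helm transmitter faulted=occurs → not all inputs occur → does not occur.
Rudder loop fails [OR]: Pump set down=not, Autopilot interface malfunctions=not, Reserve solenoid block 2 faulted=not, Feedback unit 2 degraded=occurs → at least one input occurs → occurs.
Followup chain inoperative [AND]: NFU path unavailable=occurs, Rudder loop fails=occurs, C followup amplifier 2 is inoperative=occurs → all inputs occur → occurs.
Ship steering unresponsive [OR]: Starboard system inoperative=not, Followup chain inoperative=occurs, Relief valve 2 offline=not → at least one input occurs → occurs.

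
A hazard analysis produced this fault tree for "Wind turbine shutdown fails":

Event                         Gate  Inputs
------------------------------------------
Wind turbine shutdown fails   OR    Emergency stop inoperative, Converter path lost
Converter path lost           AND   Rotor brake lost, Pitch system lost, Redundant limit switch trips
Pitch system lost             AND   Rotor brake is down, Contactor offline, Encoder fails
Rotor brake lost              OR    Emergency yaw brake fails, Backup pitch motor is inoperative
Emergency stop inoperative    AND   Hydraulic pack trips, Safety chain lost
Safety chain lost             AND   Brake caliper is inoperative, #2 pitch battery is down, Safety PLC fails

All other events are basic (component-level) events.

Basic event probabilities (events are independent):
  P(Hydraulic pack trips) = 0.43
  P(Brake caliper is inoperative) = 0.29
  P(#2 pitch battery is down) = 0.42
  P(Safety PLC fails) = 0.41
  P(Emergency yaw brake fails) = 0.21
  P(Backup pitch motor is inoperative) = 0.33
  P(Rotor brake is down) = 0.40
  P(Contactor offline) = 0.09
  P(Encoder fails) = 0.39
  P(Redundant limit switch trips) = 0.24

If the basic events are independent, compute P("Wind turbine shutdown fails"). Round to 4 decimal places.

P(Safety chain lost) [AND] = 0.29 × 0.42 × 0.41 = 0.049938
P(Emergency stop inoperative) [AND] = 0.43 × 0.049938 = 0.021473
P(Rotor brake lost) [OR] = 1 − (1−0.21) × (1−0.33) = 0.470700
P(Pitch system lost) [AND] = 0.40 × 0.09 × 0.39 = 0.014040
P(Converter path lost) [AND] = 0.470700 × 0.014040 × 0.24 = 0.001586
P(Wind turbine shutdown fails) [OR] = 1 − (1−0.021473) × (1−0.001586) = 0.023025
Rounded to 4 decimal places: P(Wind turbine shutdown fails) ≈ 0.0230.

0.0230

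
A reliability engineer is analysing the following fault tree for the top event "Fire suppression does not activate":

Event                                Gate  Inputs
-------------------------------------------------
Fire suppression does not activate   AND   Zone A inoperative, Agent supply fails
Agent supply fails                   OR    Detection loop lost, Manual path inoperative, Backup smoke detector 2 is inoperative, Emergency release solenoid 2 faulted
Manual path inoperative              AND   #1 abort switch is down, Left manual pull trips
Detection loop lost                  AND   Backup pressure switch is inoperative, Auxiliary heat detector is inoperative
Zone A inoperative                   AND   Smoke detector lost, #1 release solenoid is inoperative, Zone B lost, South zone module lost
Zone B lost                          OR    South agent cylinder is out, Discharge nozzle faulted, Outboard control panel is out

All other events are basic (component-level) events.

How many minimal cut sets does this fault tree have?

12

Zone B lost [OR]: union of children's cut sets → 3 cut set(s).
Zone A inoperative [AND]: one cut set from each child combined → 1 × 1 × 3 × 1 = 3 cut set(s).
Detection loop lost [AND]: one cut set from each child combined → 1 × 1 = 1 cut set(s).
Manual path inoperative [AND]: one cut set from each child combined → 1 × 1 = 1 cut set(s).
Agent supply fails [OR]: union of children's cut sets → 4 cut set(s).
Fire suppression does not activate [AND]: one cut set from each child combined → 3 × 4 = 12 cut set(s).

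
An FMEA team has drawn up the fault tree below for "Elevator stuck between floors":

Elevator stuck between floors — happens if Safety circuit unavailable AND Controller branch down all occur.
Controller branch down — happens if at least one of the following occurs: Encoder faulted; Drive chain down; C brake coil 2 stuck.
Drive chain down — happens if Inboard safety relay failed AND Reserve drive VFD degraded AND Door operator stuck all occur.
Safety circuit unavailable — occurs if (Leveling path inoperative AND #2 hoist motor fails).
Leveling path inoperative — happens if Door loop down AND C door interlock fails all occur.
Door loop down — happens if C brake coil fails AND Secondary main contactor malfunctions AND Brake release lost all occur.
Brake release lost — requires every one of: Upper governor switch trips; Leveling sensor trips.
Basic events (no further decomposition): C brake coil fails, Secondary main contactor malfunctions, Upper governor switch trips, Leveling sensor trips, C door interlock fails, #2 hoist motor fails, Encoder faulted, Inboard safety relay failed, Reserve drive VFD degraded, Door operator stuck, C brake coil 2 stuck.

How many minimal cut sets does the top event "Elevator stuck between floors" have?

Brake release lost [AND]: one cut set from each child combined → 1 × 1 = 1 cut set(s).
Door loop down [AND]: one cut set from each child combined → 1 × 1 × 1 = 1 cut set(s).
Leveling path inoperative [AND]: one cut set from each child combined → 1 × 1 = 1 cut set(s).
Safety circuit unavailable [AND]: one cut set from each child combined → 1 × 1 = 1 cut set(s).
Drive chain down [AND]: one cut set from each child combined → 1 × 1 × 1 = 1 cut set(s).
Controller branch down [OR]: union of children's cut sets → 3 cut set(s).
Elevator stuck between floors [AND]: one cut set from each child combined → 1 × 3 = 3 cut set(s).
Minimal cut sets: {#2 hoist motor fails, C brake coil fails, C door interlock fails, Encoder faulted, Leveling sensor trips, Secondary main contactor malfunctions, Upper governor switch trips}; {#2 hoist motor fails, C brake coil fails, C door interlock fails, Door operator stuck, Inboard safety relay failed, Leveling sensor trips, Reserve drive VFD degraded, Secondary main contactor malfunctions, Upper governor switch trips}; {#2 hoist motor fails, C brake coil 2 stuck, C brake coil fails, C door interlock fails, Leveling sensor trips, Secondary main contactor malfunctions, Upper governor switch trips}.

3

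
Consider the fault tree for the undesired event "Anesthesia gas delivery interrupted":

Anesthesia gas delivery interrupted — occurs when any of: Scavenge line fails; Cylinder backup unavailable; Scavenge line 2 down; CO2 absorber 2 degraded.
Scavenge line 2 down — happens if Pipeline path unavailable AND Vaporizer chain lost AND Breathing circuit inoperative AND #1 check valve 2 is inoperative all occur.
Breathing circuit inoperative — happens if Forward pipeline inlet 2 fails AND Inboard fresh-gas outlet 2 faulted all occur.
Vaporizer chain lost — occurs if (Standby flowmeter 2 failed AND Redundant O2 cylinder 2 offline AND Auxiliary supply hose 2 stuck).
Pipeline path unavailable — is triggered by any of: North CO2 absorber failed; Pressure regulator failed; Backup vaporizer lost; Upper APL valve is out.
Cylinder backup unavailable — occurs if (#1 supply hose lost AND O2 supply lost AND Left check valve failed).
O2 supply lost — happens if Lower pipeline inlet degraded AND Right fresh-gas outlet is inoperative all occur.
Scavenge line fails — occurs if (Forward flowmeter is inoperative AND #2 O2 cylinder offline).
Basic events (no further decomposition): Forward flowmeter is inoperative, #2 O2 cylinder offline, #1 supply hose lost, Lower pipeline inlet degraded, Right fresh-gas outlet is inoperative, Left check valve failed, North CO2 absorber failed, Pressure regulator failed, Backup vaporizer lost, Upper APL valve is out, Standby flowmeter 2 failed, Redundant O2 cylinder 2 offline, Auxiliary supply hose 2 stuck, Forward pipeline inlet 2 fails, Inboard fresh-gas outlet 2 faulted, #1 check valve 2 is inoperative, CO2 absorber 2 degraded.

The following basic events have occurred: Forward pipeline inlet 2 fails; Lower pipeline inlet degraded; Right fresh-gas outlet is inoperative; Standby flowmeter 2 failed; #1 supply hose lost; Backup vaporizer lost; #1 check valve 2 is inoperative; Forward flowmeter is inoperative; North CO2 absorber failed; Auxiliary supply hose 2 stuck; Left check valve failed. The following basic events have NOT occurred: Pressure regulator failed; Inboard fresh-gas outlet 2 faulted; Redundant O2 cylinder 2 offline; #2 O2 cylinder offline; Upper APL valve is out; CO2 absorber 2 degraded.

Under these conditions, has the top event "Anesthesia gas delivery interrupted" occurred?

Scavenge line fails [AND]: Forward flowmeter is inoperative=occurs, #2 O2 cylinder offline=not → not all inputs occur → does not occur.
O2 supply lost [AND]: Lower pipeline inlet degraded=occurs, Right fresh-gas outlet is inoperative=occurs → all inputs occur → occurs.
Cylinder backup unavailable [AND]: #1 supply hose lost=occurs, O2 supply lost=occurs, Left check valve failed=occurs → all inputs occur → occurs.
Pipeline path unavailable [OR]: North CO2 absorber failed=occurs, Pressure regulator failed=not, Backup vaporizer lost=occurs, Upper APL valve is out=not → at least one input occurs → occurs.
Vaporizer chain lost [AND]: Standby flowmeter 2 failed=occurs, Redundant O2 cylinder 2 offline=not, Auxiliary supply hose 2 stuck=occurs → not all inputs occur → does not occur.
Breathing circuit inoperative [AND]: Forward pipeline inlet 2 fails=occurs, Inboard fresh-gas outlet 2 faulted=not → not all inputs occur → does not occur.
Scavenge line 2 down [AND]: Pipeline path unavailable=occurs, Vaporizer chain lost=not, Breathing circuit inoperative=not, #1 check valve 2 is inoperative=occurs → not all inputs occur → does not occur.
Anesthesia gas delivery interrupted [OR]: Scavenge line fails=not, Cylinder backup unavailable=occurs, Scavenge line 2 down=not, CO2 absorber 2 degraded=not → at least one input occurs → occurs.

Yes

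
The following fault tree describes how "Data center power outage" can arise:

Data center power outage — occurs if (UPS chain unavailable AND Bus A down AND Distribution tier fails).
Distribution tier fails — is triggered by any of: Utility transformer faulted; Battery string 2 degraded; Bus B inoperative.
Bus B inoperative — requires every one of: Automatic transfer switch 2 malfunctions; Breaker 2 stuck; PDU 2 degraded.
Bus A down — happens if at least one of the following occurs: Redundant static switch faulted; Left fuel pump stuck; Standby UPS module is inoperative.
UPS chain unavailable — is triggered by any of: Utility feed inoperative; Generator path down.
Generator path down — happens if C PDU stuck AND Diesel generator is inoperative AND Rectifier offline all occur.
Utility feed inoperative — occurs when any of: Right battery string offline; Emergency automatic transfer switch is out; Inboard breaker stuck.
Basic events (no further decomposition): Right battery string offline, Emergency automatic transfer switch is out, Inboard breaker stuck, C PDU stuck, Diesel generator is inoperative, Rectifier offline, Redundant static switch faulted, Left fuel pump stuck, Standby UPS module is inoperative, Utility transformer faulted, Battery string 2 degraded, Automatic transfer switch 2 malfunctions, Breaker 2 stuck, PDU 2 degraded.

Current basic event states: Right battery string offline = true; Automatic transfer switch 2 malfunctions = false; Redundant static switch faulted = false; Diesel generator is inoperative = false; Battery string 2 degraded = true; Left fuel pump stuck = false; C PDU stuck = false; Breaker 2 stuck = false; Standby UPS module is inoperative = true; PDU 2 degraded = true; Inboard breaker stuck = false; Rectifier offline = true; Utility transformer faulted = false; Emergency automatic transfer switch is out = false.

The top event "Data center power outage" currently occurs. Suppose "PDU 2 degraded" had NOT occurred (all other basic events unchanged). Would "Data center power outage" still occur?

Counterfactual: set "PDU 2 degraded" to not occurred.
Utility feed inoperative [OR]: Right battery string offline=occurs, Emergency automatic transfer switch is out=not, Inboard breaker stuck=not → at least one input occurs → occurs.
Generator path down [AND]: C PDU stuck=not, Diesel generator is inoperative=not, Rectifier offline=occurs → not all inputs occur → does not occur.
UPS chain unavailable [OR]: Utility feed inoperative=occurs, Generator path down=not → at least one input occurs → occurs.
Bus A down [OR]: Redundant static switch faulted=not, Left fuel pump stuck=not, Standby UPS module is inoperative=occurs → at least one input occurs → occurs.
Bus B inoperative [AND]: Automatic transfer switch 2 malfunctions=not, Breaker 2 stuck=not, PDU 2 degraded=not → not all inputs occur → does not occur.
Distribution tier fails [OR]: Utility transformer faulted=not, Battery string 2 degraded=occurs, Bus B inoperative=not → at least one input occurs → occurs.
Data center power outage [AND]: UPS chain unavailable=occurs, Bus A down=occurs, Distribution tier fails=occurs → all inputs occur → occurs.

Yes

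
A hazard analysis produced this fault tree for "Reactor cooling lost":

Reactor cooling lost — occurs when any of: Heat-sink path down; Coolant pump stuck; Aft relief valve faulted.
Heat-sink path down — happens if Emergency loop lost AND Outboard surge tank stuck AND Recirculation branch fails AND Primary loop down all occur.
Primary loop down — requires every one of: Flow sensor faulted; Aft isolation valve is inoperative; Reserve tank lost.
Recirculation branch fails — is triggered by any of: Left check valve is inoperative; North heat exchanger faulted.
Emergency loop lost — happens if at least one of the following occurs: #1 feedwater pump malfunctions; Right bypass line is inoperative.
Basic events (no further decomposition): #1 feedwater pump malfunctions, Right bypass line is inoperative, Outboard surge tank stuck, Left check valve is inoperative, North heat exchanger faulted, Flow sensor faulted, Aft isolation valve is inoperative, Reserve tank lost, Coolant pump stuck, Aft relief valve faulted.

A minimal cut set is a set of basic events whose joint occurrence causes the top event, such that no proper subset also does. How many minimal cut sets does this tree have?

Emergency loop lost [OR]: union of children's cut sets → 2 cut set(s).
Recirculation branch fails [OR]: union of children's cut sets → 2 cut set(s).
Primary loop down [AND]: one cut set from each child combined → 1 × 1 × 1 = 1 cut set(s).
Heat-sink path down [AND]: one cut set from each child combined → 2 × 1 × 2 × 1 = 4 cut set(s).
Reactor cooling lost [OR]: union of children's cut sets → 6 cut set(s).
Minimal cut sets: {#1 feedwater pump malfunctions, Aft isolation valve is inoperative, Flow sensor faulted, Left check valve is inoperative, Outboard surge tank stuck, Reserve tank lost}; {#1 feedwater pump malfunctions, Aft isolation valve is inoperative, Flow sensor faulted, North heat exchanger faulted, Outboard surge tank stuck, Reserve tank lost}; {Aft isolation valve is inoperative, Flow sensor faulted, Left check valve is inoperative, Outboard surge tank stuck, Reserve tank lost, Right bypass line is inoperative}; {Aft isolation valve is inoperative, Flow sensor faulted, North heat exchanger faulted, Outboard surge tank stuck, Reserve tank lost, Right bypass line is inoperative}; {Coolant pump stuck}; {Aft relief valve faulted}.

6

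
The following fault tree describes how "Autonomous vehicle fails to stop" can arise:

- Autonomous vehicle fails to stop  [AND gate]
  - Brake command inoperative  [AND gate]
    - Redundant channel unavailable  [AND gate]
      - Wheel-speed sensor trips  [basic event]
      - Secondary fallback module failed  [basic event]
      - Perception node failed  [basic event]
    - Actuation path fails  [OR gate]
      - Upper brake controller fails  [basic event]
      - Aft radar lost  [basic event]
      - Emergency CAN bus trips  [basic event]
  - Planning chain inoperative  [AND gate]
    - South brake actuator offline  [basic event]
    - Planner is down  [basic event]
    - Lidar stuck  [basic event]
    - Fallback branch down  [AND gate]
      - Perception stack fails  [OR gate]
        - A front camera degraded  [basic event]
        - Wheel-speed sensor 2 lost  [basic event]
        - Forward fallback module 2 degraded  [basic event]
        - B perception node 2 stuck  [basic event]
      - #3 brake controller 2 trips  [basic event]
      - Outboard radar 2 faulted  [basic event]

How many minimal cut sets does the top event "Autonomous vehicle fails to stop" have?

12

Redundant channel unavailable [AND]: one cut set from each child combined → 1 × 1 × 1 = 1 cut set(s).
Actuation path fails [OR]: union of children's cut sets → 3 cut set(s).
Brake command inoperative [AND]: one cut set from each child combined → 1 × 3 = 3 cut set(s).
Perception stack fails [OR]: union of children's cut sets → 4 cut set(s).
Fallback branch down [AND]: one cut set from each child combined → 4 × 1 × 1 = 4 cut set(s).
Planning chain inoperative [AND]: one cut set from each child combined → 1 × 1 × 1 × 4 = 4 cut set(s).
Autonomous vehicle fails to stop [AND]: one cut set from each child combined → 3 × 4 = 12 cut set(s).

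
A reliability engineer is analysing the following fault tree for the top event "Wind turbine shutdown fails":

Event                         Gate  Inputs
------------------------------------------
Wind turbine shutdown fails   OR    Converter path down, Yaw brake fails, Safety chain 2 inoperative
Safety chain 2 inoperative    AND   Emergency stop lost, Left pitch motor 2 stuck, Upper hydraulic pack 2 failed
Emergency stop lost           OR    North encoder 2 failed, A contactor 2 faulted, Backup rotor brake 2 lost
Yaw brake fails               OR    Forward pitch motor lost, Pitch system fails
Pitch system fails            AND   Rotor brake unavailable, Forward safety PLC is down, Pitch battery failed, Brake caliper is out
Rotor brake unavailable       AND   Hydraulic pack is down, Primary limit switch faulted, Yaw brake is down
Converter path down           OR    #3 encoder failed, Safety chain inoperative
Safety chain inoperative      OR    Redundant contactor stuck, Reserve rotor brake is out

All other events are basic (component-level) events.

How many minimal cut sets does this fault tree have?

Safety chain inoperative [OR]: union of children's cut sets → 2 cut set(s).
Converter path down [OR]: union of children's cut sets → 3 cut set(s).
Rotor brake unavailable [AND]: one cut set from each child combined → 1 × 1 × 1 = 1 cut set(s).
Pitch system fails [AND]: one cut set from each child combined → 1 × 1 × 1 × 1 = 1 cut set(s).
Yaw brake fails [OR]: union of children's cut sets → 2 cut set(s).
Emergency stop lost [OR]: union of children's cut sets → 3 cut set(s).
Safety chain 2 inoperative [AND]: one cut set from each child combined → 3 × 1 × 1 = 3 cut set(s).
Wind turbine shutdown fails [OR]: union of children's cut sets → 8 cut set(s).
Minimal cut sets: {#3 encoder failed}; {Redundant contactor stuck}; {Reserve rotor brake is out}; {Forward pitch motor lost}; {Brake caliper is out, Forward safety PLC is down, Hydraulic pack is down, Pitch battery failed, Primary limit switch faulted, Yaw brake is down}; {Left pitch motor 2 stuck, North encoder 2 failed, Upper hydraulic pack 2 failed}; {A contactor 2 faulted, Left pitch motor 2 stuck, Upper hydraulic pack 2 failed}; {Backup rotor brake 2 lost, Left pitch motor 2 stuck, Upper hydraulic pack 2 failed}.

8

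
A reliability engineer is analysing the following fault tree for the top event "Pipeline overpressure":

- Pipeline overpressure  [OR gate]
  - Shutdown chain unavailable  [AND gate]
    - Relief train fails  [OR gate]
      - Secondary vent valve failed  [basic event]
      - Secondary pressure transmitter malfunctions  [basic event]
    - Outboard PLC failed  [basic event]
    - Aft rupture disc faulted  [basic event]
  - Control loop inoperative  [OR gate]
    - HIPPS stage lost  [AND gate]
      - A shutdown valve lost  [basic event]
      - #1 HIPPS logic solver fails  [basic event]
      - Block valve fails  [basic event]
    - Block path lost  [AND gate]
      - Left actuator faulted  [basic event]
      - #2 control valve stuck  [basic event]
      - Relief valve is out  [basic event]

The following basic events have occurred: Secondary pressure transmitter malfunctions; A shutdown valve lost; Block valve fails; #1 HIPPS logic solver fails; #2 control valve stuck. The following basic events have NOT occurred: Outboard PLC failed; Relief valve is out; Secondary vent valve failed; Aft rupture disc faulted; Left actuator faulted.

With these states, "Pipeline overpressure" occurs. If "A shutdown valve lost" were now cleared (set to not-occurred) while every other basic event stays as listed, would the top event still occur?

Counterfactual: set "A shutdown valve lost" to not occurred.
Relief train fails [OR]: Secondary vent valve failed=not, Secondary pressure transmitter malfunctions=occurs → at least one input occurs → occurs.
Shutdown chain unavailable [AND]: Relief train fails=occurs, Outboard PLC failed=not, Aft rupture disc faulted=not → not all inputs occur → does not occur.
HIPPS stage lost [AND]: A shutdown valve lost=not, #1 HIPPS logic solver fails=occurs, Block valve fails=occurs → not all inputs occur → does not occur.
Block path lost [AND]: Left actuator faulted=not, #2 control valve stuck=occurs, Relief valve is out=not → not all inputs occur → does not occur.
Control loop inoperative [OR]: HIPPS stage lost=not, Block path lost=not → no input occurs → does not occur.
Pipeline overpressure [OR]: Shutdown chain unavailable=not, Control loop inoperative=not → no input occurs → does not occur.

No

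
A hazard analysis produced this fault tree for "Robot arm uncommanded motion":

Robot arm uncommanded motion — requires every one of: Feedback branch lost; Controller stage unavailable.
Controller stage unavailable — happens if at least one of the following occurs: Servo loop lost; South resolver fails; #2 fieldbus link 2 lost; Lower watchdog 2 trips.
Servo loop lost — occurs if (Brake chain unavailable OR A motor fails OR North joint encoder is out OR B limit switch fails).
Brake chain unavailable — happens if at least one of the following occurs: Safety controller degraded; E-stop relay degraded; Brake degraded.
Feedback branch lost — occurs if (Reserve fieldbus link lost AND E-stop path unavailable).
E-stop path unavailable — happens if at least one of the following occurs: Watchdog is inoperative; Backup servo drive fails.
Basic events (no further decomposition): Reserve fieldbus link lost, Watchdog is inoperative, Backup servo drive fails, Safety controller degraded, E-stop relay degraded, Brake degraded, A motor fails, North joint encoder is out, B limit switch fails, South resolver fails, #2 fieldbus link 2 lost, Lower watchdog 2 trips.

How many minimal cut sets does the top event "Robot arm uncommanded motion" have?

18

E-stop path unavailable [OR]: union of children's cut sets → 2 cut set(s).
Feedback branch lost [AND]: one cut set from each child combined → 1 × 2 = 2 cut set(s).
Brake chain unavailable [OR]: union of children's cut sets → 3 cut set(s).
Servo loop lost [OR]: union of children's cut sets → 6 cut set(s).
Controller stage unavailable [OR]: union of children's cut sets → 9 cut set(s).
Robot arm uncommanded motion [AND]: one cut set from each child combined → 2 × 9 = 18 cut set(s).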